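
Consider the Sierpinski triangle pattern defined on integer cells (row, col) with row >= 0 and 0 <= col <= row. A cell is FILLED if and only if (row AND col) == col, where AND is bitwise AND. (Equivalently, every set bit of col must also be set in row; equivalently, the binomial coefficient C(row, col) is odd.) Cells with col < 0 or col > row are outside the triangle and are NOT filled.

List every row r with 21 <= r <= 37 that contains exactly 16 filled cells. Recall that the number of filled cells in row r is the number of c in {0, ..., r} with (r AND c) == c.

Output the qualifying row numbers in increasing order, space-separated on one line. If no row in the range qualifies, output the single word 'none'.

Answer: 23 27 29 30

Derivation:
Row r has 2^popcount(r) filled cells, so we need popcount(r) = log2(16) = 4.
Scan r = 21..37 and keep those with exactly 4 one-bits:
r=21=10101 popcount=3 -> skip
r=22=10110 popcount=3 -> skip
r=23=10111 popcount=4 -> KEEP
r=24=11000 popcount=2 -> skip
r=25=11001 popcount=3 -> skip
r=26=11010 popcount=3 -> skip
r=27=11011 popcount=4 -> KEEP
r=28=11100 popcount=3 -> skip
r=29=11101 popcount=4 -> KEEP
r=30=11110 popcount=4 -> KEEP
r=31=11111 popcount=5 -> skip
r=32=100000 popcount=1 -> skip
r=33=100001 popcount=2 -> skip
r=34=100010 popcount=2 -> skip
r=35=100011 popcount=3 -> skip
r=36=100100 popcount=2 -> skip
r=37=100101 popcount=3 -> skip
Kept rows: 23 27 29 30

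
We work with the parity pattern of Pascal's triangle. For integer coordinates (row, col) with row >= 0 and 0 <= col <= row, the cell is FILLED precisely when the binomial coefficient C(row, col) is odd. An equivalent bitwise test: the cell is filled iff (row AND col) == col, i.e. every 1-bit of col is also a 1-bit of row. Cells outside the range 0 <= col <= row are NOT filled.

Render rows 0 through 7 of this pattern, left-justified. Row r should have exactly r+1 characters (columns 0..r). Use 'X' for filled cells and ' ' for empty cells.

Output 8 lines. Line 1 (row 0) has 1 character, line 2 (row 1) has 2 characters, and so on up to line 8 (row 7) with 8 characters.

r0=0: X
r1=1: XX
r2=10: X X
r3=11: XXXX
r4=100: X   X
r5=101: XX  XX
r6=110: X X X X
r7=111: XXXXXXXX

Answer: X
XX
X X
XXXX
X   X
XX  XX
X X X X
XXXXXXXX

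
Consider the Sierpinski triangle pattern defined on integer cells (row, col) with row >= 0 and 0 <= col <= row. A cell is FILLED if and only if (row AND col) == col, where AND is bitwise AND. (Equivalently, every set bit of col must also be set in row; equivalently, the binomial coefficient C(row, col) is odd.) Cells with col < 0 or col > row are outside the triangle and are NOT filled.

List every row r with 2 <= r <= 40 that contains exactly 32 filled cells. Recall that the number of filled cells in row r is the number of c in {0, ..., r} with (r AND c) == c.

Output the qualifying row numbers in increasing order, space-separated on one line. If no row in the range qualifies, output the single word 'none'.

Answer: 31

Derivation:
Row r has 2^popcount(r) filled cells, so we need popcount(r) = log2(32) = 5.
Scan r = 2..40 and keep those with exactly 5 one-bits:
r=2=10 popcount=1 -> skip
r=3=11 popcount=2 -> skip
r=4=100 popcount=1 -> skip
r=5=101 popcount=2 -> skip
r=6=110 popcount=2 -> skip
r=7=111 popcount=3 -> skip
r=8=1000 popcount=1 -> skip
r=9=1001 popcount=2 -> skip
r=10=1010 popcount=2 -> skip
r=11=1011 popcount=3 -> skip
r=12=1100 popcount=2 -> skip
r=13=1101 popcount=3 -> skip
r=14=1110 popcount=3 -> skip
r=15=1111 popcount=4 -> skip
r=16=10000 popcount=1 -> skip
r=17=10001 popcount=2 -> skip
r=18=10010 popcount=2 -> skip
r=19=10011 popcount=3 -> skip
r=20=10100 popcount=2 -> skip
r=21=10101 popcount=3 -> skip
r=22=10110 popcount=3 -> skip
r=23=10111 popcount=4 -> skip
r=24=11000 popcount=2 -> skip
r=25=11001 popcount=3 -> skip
r=26=11010 popcount=3 -> skip
r=27=11011 popcount=4 -> skip
r=28=11100 popcount=3 -> skip
r=29=11101 popcount=4 -> skip
r=30=11110 popcount=4 -> skip
r=31=11111 popcount=5 -> KEEP
r=32=100000 popcount=1 -> skip
r=33=100001 popcount=2 -> skip
r=34=100010 popcount=2 -> skip
r=35=100011 popcount=3 -> skip
r=36=100100 popcount=2 -> skip
r=37=100101 popcount=3 -> skip
r=38=100110 popcount=3 -> skip
r=39=100111 popcount=4 -> skip
r=40=101000 popcount=2 -> skip
Kept rows: 31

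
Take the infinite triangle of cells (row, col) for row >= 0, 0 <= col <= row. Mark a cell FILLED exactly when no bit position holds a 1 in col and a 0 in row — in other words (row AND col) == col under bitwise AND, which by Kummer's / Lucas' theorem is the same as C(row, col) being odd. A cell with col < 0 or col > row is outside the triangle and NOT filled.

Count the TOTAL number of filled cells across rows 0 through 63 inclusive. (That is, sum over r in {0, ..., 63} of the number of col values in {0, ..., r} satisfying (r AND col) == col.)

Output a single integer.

Answer: 729

Derivation:
r0=0 pc0: +1 =1
r1=1 pc1: +2 =3
r2=10 pc1: +2 =5
r3=11 pc2: +4 =9
r4=100 pc1: +2 =11
r5=101 pc2: +4 =15
r6=110 pc2: +4 =19
r7=111 pc3: +8 =27
r8=1000 pc1: +2 =29
r9=1001 pc2: +4 =33
r10=1010 pc2: +4 =37
r11=1011 pc3: +8 =45
r12=1100 pc2: +4 =49
r13=1101 pc3: +8 =57
r14=1110 pc3: +8 =65
r15=1111 pc4: +16 =81
r16=10000 pc1: +2 =83
r17=10001 pc2: +4 =87
r18=10010 pc2: +4 =91
r19=10011 pc3: +8 =99
r20=10100 pc2: +4 =103
r21=10101 pc3: +8 =111
r22=10110 pc3: +8 =119
r23=10111 pc4: +16 =135
r24=11000 pc2: +4 =139
r25=11001 pc3: +8 =147
r26=11010 pc3: +8 =155
r27=11011 pc4: +16 =171
r28=11100 pc3: +8 =179
r29=11101 pc4: +16 =195
r30=11110 pc4: +16 =211
r31=11111 pc5: +32 =243
r32=100000 pc1: +2 =245
r33=100001 pc2: +4 =249
r34=100010 pc2: +4 =253
r35=100011 pc3: +8 =261
r36=100100 pc2: +4 =265
r37=100101 pc3: +8 =273
r38=100110 pc3: +8 =281
r39=100111 pc4: +16 =297
r40=101000 pc2: +4 =301
r41=101001 pc3: +8 =309
r42=101010 pc3: +8 =317
r43=101011 pc4: +16 =333
r44=101100 pc3: +8 =341
r45=101101 pc4: +16 =357
r46=101110 pc4: +16 =373
r47=101111 pc5: +32 =405
r48=110000 pc2: +4 =409
r49=110001 pc3: +8 =417
r50=110010 pc3: +8 =425
r51=110011 pc4: +16 =441
r52=110100 pc3: +8 =449
r53=110101 pc4: +16 =465
r54=110110 pc4: +16 =481
r55=110111 pc5: +32 =513
r56=111000 pc3: +8 =521
r57=111001 pc4: +16 =537
r58=111010 pc4: +16 =553
r59=111011 pc5: +32 =585
r60=111100 pc4: +16 =601
r61=111101 pc5: +32 =633
r62=111110 pc5: +32 =665
r63=111111 pc6: +64 =729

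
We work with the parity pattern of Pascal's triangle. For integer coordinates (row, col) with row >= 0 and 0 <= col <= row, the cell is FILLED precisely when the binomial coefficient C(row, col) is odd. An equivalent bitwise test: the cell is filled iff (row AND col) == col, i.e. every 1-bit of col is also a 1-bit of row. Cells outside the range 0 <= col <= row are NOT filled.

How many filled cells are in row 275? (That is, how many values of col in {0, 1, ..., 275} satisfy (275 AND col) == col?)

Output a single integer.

275 in binary = 100010011
popcount(275) = number of 1-bits in 100010011 = 4
A col c satisfies (275 AND c) == c iff every set bit of c is also set in 275; each of the 4 set bits of 275 can independently be on or off in c.
count = 2^4 = 16

Answer: 16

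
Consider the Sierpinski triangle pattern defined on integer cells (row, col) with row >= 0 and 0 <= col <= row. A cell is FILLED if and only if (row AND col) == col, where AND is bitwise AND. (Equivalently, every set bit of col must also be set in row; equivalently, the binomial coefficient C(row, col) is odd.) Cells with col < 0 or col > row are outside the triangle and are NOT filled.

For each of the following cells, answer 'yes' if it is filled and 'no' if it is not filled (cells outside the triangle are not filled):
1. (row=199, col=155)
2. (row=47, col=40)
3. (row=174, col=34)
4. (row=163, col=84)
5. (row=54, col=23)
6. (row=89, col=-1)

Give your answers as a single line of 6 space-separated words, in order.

(199,155): row=0b11000111, col=0b10011011, row AND col = 0b10000011 = 131; 131 != 155 -> empty
(47,40): row=0b101111, col=0b101000, row AND col = 0b101000 = 40; 40 == 40 -> filled
(174,34): row=0b10101110, col=0b100010, row AND col = 0b100010 = 34; 34 == 34 -> filled
(163,84): row=0b10100011, col=0b1010100, row AND col = 0b0 = 0; 0 != 84 -> empty
(54,23): row=0b110110, col=0b10111, row AND col = 0b10110 = 22; 22 != 23 -> empty
(89,-1): col outside [0, 89] -> not filled

Answer: no yes yes no no no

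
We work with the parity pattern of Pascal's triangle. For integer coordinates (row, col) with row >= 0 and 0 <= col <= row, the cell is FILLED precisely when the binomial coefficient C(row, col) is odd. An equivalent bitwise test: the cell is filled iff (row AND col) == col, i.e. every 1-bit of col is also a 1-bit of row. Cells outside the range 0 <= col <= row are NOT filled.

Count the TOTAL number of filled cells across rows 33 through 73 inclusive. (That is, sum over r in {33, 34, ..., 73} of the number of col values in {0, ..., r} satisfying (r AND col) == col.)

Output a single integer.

Answer: 550

Derivation:
r33=100001 pc2: +4 =4
r34=100010 pc2: +4 =8
r35=100011 pc3: +8 =16
r36=100100 pc2: +4 =20
r37=100101 pc3: +8 =28
r38=100110 pc3: +8 =36
r39=100111 pc4: +16 =52
r40=101000 pc2: +4 =56
r41=101001 pc3: +8 =64
r42=101010 pc3: +8 =72
r43=101011 pc4: +16 =88
r44=101100 pc3: +8 =96
r45=101101 pc4: +16 =112
r46=101110 pc4: +16 =128
r47=101111 pc5: +32 =160
r48=110000 pc2: +4 =164
r49=110001 pc3: +8 =172
r50=110010 pc3: +8 =180
r51=110011 pc4: +16 =196
r52=110100 pc3: +8 =204
r53=110101 pc4: +16 =220
r54=110110 pc4: +16 =236
r55=110111 pc5: +32 =268
r56=111000 pc3: +8 =276
r57=111001 pc4: +16 =292
r58=111010 pc4: +16 =308
r59=111011 pc5: +32 =340
r60=111100 pc4: +16 =356
r61=111101 pc5: +32 =388
r62=111110 pc5: +32 =420
r63=111111 pc6: +64 =484
r64=1000000 pc1: +2 =486
r65=1000001 pc2: +4 =490
r66=1000010 pc2: +4 =494
r67=1000011 pc3: +8 =502
r68=1000100 pc2: +4 =506
r69=1000101 pc3: +8 =514
r70=1000110 pc3: +8 =522
r71=1000111 pc4: +16 =538
r72=1001000 pc2: +4 =542
r73=1001001 pc3: +8 =550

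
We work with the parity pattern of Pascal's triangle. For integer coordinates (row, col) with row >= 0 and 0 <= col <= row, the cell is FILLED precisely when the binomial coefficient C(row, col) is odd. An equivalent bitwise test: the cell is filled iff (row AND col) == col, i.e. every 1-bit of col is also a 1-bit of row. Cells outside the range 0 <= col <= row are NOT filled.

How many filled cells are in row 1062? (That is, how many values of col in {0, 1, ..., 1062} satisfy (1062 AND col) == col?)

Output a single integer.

Answer: 16

Derivation:
1062 in binary = 10000100110
popcount(1062) = number of 1-bits in 10000100110 = 4
A col c satisfies (1062 AND c) == c iff every set bit of c is also set in 1062; each of the 4 set bits of 1062 can independently be on or off in c.
count = 2^4 = 16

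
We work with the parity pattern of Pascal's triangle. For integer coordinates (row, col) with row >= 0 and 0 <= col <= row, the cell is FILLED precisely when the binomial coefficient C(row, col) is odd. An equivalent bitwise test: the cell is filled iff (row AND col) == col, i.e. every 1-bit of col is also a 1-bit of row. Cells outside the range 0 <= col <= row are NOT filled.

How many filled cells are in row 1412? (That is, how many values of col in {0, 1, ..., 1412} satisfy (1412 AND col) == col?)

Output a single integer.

Answer: 16

Derivation:
1412 in binary = 10110000100
popcount(1412) = number of 1-bits in 10110000100 = 4
A col c satisfies (1412 AND c) == c iff every set bit of c is also set in 1412; each of the 4 set bits of 1412 can independently be on or off in c.
count = 2^4 = 16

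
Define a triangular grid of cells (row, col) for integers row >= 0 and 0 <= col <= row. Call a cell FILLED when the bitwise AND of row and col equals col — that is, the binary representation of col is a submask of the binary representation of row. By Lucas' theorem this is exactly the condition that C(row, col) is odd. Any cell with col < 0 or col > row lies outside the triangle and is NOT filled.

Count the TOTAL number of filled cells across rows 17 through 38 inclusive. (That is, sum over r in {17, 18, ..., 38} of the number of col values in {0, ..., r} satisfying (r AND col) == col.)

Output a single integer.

Answer: 198

Derivation:
r17=10001 pc2: +4 =4
r18=10010 pc2: +4 =8
r19=10011 pc3: +8 =16
r20=10100 pc2: +4 =20
r21=10101 pc3: +8 =28
r22=10110 pc3: +8 =36
r23=10111 pc4: +16 =52
r24=11000 pc2: +4 =56
r25=11001 pc3: +8 =64
r26=11010 pc3: +8 =72
r27=11011 pc4: +16 =88
r28=11100 pc3: +8 =96
r29=11101 pc4: +16 =112
r30=11110 pc4: +16 =128
r31=11111 pc5: +32 =160
r32=100000 pc1: +2 =162
r33=100001 pc2: +4 =166
r34=100010 pc2: +4 =170
r35=100011 pc3: +8 =178
r36=100100 pc2: +4 =182
r37=100101 pc3: +8 =190
r38=100110 pc3: +8 =198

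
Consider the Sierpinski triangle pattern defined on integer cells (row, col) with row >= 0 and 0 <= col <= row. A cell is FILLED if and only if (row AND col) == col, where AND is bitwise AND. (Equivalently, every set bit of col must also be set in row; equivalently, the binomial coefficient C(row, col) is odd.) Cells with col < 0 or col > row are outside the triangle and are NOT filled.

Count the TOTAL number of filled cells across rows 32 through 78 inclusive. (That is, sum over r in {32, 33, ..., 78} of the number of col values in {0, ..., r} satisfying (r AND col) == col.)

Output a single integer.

r32=100000 pc1: +2 =2
r33=100001 pc2: +4 =6
r34=100010 pc2: +4 =10
r35=100011 pc3: +8 =18
r36=100100 pc2: +4 =22
r37=100101 pc3: +8 =30
r38=100110 pc3: +8 =38
r39=100111 pc4: +16 =54
r40=101000 pc2: +4 =58
r41=101001 pc3: +8 =66
r42=101010 pc3: +8 =74
r43=101011 pc4: +16 =90
r44=101100 pc3: +8 =98
r45=101101 pc4: +16 =114
r46=101110 pc4: +16 =130
r47=101111 pc5: +32 =162
r48=110000 pc2: +4 =166
r49=110001 pc3: +8 =174
r50=110010 pc3: +8 =182
r51=110011 pc4: +16 =198
r52=110100 pc3: +8 =206
r53=110101 pc4: +16 =222
r54=110110 pc4: +16 =238
r55=110111 pc5: +32 =270
r56=111000 pc3: +8 =278
r57=111001 pc4: +16 =294
r58=111010 pc4: +16 =310
r59=111011 pc5: +32 =342
r60=111100 pc4: +16 =358
r61=111101 pc5: +32 =390
r62=111110 pc5: +32 =422
r63=111111 pc6: +64 =486
r64=1000000 pc1: +2 =488
r65=1000001 pc2: +4 =492
r66=1000010 pc2: +4 =496
r67=1000011 pc3: +8 =504
r68=1000100 pc2: +4 =508
r69=1000101 pc3: +8 =516
r70=1000110 pc3: +8 =524
r71=1000111 pc4: +16 =540
r72=1001000 pc2: +4 =544
r73=1001001 pc3: +8 =552
r74=1001010 pc3: +8 =560
r75=1001011 pc4: +16 =576
r76=1001100 pc3: +8 =584
r77=1001101 pc4: +16 =600
r78=1001110 pc4: +16 =616

Answer: 616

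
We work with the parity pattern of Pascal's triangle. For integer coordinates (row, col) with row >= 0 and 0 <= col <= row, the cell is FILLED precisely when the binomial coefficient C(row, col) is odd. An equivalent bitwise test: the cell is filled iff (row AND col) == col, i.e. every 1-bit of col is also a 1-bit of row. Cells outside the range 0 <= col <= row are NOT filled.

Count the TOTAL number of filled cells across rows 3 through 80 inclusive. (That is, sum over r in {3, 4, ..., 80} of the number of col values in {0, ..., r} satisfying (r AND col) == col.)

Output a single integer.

r3=11 pc2: +4 =4
r4=100 pc1: +2 =6
r5=101 pc2: +4 =10
r6=110 pc2: +4 =14
r7=111 pc3: +8 =22
r8=1000 pc1: +2 =24
r9=1001 pc2: +4 =28
r10=1010 pc2: +4 =32
r11=1011 pc3: +8 =40
r12=1100 pc2: +4 =44
r13=1101 pc3: +8 =52
r14=1110 pc3: +8 =60
r15=1111 pc4: +16 =76
r16=10000 pc1: +2 =78
r17=10001 pc2: +4 =82
r18=10010 pc2: +4 =86
r19=10011 pc3: +8 =94
r20=10100 pc2: +4 =98
r21=10101 pc3: +8 =106
r22=10110 pc3: +8 =114
r23=10111 pc4: +16 =130
r24=11000 pc2: +4 =134
r25=11001 pc3: +8 =142
r26=11010 pc3: +8 =150
r27=11011 pc4: +16 =166
r28=11100 pc3: +8 =174
r29=11101 pc4: +16 =190
r30=11110 pc4: +16 =206
r31=11111 pc5: +32 =238
r32=100000 pc1: +2 =240
r33=100001 pc2: +4 =244
r34=100010 pc2: +4 =248
r35=100011 pc3: +8 =256
r36=100100 pc2: +4 =260
r37=100101 pc3: +8 =268
r38=100110 pc3: +8 =276
r39=100111 pc4: +16 =292
r40=101000 pc2: +4 =296
r41=101001 pc3: +8 =304
r42=101010 pc3: +8 =312
r43=101011 pc4: +16 =328
r44=101100 pc3: +8 =336
r45=101101 pc4: +16 =352
r46=101110 pc4: +16 =368
r47=101111 pc5: +32 =400
r48=110000 pc2: +4 =404
r49=110001 pc3: +8 =412
r50=110010 pc3: +8 =420
r51=110011 pc4: +16 =436
r52=110100 pc3: +8 =444
r53=110101 pc4: +16 =460
r54=110110 pc4: +16 =476
r55=110111 pc5: +32 =508
r56=111000 pc3: +8 =516
r57=111001 pc4: +16 =532
r58=111010 pc4: +16 =548
r59=111011 pc5: +32 =580
r60=111100 pc4: +16 =596
r61=111101 pc5: +32 =628
r62=111110 pc5: +32 =660
r63=111111 pc6: +64 =724
r64=1000000 pc1: +2 =726
r65=1000001 pc2: +4 =730
r66=1000010 pc2: +4 =734
r67=1000011 pc3: +8 =742
r68=1000100 pc2: +4 =746
r69=1000101 pc3: +8 =754
r70=1000110 pc3: +8 =762
r71=1000111 pc4: +16 =778
r72=1001000 pc2: +4 =782
r73=1001001 pc3: +8 =790
r74=1001010 pc3: +8 =798
r75=1001011 pc4: +16 =814
r76=1001100 pc3: +8 =822
r77=1001101 pc4: +16 =838
r78=1001110 pc4: +16 =854
r79=1001111 pc5: +32 =886
r80=1010000 pc2: +4 =890

Answer: 890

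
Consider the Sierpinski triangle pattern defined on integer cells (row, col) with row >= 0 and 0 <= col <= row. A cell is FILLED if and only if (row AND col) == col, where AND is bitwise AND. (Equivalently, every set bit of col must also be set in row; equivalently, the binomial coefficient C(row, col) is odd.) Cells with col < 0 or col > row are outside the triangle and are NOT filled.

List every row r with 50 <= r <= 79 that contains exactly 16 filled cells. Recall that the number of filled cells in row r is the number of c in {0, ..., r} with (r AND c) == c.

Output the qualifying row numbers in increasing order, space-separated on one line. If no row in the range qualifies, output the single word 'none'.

Answer: 51 53 54 57 58 60 71 75 77 78

Derivation:
Row r has 2^popcount(r) filled cells, so we need popcount(r) = log2(16) = 4.
Scan r = 50..79 and keep those with exactly 4 one-bits:
r=50=110010 popcount=3 -> skip
r=51=110011 popcount=4 -> KEEP
r=52=110100 popcount=3 -> skip
r=53=110101 popcount=4 -> KEEP
r=54=110110 popcount=4 -> KEEP
r=55=110111 popcount=5 -> skip
r=56=111000 popcount=3 -> skip
r=57=111001 popcount=4 -> KEEP
r=58=111010 popcount=4 -> KEEP
r=59=111011 popcount=5 -> skip
r=60=111100 popcount=4 -> KEEP
r=61=111101 popcount=5 -> skip
r=62=111110 popcount=5 -> skip
r=63=111111 popcount=6 -> skip
r=64=1000000 popcount=1 -> skip
r=65=1000001 popcount=2 -> skip
r=66=1000010 popcount=2 -> skip
r=67=1000011 popcount=3 -> skip
r=68=1000100 popcount=2 -> skip
r=69=1000101 popcount=3 -> skip
r=70=1000110 popcount=3 -> skip
r=71=1000111 popcount=4 -> KEEP
r=72=1001000 popcount=2 -> skip
r=73=1001001 popcount=3 -> skip
r=74=1001010 popcount=3 -> skip
r=75=1001011 popcount=4 -> KEEP
r=76=1001100 popcount=3 -> skip
r=77=1001101 popcount=4 -> KEEP
r=78=1001110 popcount=4 -> KEEP
r=79=1001111 popcount=5 -> skip
Kept rows: 51 53 54 57 58 60 71 75 77 78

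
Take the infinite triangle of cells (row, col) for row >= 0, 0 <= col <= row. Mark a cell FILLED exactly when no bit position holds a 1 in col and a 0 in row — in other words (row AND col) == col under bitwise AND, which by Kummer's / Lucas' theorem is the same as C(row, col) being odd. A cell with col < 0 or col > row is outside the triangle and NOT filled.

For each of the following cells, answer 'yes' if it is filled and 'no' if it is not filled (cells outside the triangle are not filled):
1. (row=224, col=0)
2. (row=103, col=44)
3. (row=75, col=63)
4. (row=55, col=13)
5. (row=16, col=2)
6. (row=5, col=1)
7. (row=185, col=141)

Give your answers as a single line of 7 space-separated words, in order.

(224,0): row=0b11100000, col=0b0, row AND col = 0b0 = 0; 0 == 0 -> filled
(103,44): row=0b1100111, col=0b101100, row AND col = 0b100100 = 36; 36 != 44 -> empty
(75,63): row=0b1001011, col=0b111111, row AND col = 0b1011 = 11; 11 != 63 -> empty
(55,13): row=0b110111, col=0b1101, row AND col = 0b101 = 5; 5 != 13 -> empty
(16,2): row=0b10000, col=0b10, row AND col = 0b0 = 0; 0 != 2 -> empty
(5,1): row=0b101, col=0b1, row AND col = 0b1 = 1; 1 == 1 -> filled
(185,141): row=0b10111001, col=0b10001101, row AND col = 0b10001001 = 137; 137 != 141 -> empty

Answer: yes no no no no yes no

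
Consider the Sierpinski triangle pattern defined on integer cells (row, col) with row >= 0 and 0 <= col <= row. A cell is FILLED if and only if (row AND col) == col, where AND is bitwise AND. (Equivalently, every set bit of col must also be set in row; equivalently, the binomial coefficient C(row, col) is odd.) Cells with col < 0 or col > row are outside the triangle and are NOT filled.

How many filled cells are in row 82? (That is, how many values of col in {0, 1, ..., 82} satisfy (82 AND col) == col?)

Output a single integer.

Answer: 8

Derivation:
82 in binary = 1010010
popcount(82) = number of 1-bits in 1010010 = 3
A col c satisfies (82 AND c) == c iff every set bit of c is also set in 82; each of the 3 set bits of 82 can independently be on or off in c.
count = 2^3 = 8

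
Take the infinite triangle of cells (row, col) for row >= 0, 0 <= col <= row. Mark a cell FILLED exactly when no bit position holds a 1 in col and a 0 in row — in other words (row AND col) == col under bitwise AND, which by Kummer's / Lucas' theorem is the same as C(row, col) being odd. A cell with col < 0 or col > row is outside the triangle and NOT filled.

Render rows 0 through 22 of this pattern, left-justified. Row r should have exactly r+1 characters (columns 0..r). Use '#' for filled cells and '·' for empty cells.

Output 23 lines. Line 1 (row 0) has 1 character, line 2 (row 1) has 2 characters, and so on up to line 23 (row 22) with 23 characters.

r0=0: #
r1=1: ##
r2=10: #·#
r3=11: ####
r4=100: #···#
r5=101: ##··##
r6=110: #·#·#·#
r7=111: ########
r8=1000: #·······#
r9=1001: ##······##
r10=1010: #·#·····#·#
r11=1011: ####····####
r12=1100: #···#···#···#
r13=1101: ##··##··##··##
r14=1110: #·#·#·#·#·#·#·#
r15=1111: ################
r16=10000: #···············#
r17=10001: ##··············##
r18=10010: #·#·············#·#
r19=10011: ####············####
r20=10100: #···#···········#···#
r21=10101: ##··##··········##··##
r22=10110: #·#·#·#·········#·#·#·#

Answer: #
##
#·#
####
#···#
##··##
#·#·#·#
########
#·······#
##······##
#·#·····#·#
####····####
#···#···#···#
##··##··##··##
#·#·#·#·#·#·#·#
################
#···············#
##··············##
#·#·············#·#
####············####
#···#···········#···#
##··##··········##··##
#·#·#·#·········#·#·#·#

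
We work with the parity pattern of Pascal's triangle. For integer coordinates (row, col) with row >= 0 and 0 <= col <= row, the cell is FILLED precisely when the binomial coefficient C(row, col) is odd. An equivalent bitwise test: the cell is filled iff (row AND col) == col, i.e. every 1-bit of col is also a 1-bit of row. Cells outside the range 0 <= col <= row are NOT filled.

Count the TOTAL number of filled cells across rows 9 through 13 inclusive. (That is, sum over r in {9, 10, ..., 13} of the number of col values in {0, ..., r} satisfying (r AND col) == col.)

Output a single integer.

r9=1001 pc2: +4 =4
r10=1010 pc2: +4 =8
r11=1011 pc3: +8 =16
r12=1100 pc2: +4 =20
r13=1101 pc3: +8 =28

Answer: 28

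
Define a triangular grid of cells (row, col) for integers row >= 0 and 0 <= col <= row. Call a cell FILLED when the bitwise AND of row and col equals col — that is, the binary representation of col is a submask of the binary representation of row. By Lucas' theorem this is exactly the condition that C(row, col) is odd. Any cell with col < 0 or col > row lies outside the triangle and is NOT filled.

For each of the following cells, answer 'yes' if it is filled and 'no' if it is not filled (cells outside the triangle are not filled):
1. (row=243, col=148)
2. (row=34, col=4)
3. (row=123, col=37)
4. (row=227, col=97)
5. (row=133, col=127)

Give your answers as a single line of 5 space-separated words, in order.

Answer: no no no yes no

Derivation:
(243,148): row=0b11110011, col=0b10010100, row AND col = 0b10010000 = 144; 144 != 148 -> empty
(34,4): row=0b100010, col=0b100, row AND col = 0b0 = 0; 0 != 4 -> empty
(123,37): row=0b1111011, col=0b100101, row AND col = 0b100001 = 33; 33 != 37 -> empty
(227,97): row=0b11100011, col=0b1100001, row AND col = 0b1100001 = 97; 97 == 97 -> filled
(133,127): row=0b10000101, col=0b1111111, row AND col = 0b101 = 5; 5 != 127 -> empty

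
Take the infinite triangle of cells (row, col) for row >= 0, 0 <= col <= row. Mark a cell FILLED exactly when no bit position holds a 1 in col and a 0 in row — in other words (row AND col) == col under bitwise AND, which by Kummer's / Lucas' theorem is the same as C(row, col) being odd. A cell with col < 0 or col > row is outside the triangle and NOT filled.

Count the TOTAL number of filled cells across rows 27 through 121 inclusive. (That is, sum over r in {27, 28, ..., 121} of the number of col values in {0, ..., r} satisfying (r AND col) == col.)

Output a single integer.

Answer: 1648

Derivation:
r27=11011 pc4: +16 =16
r28=11100 pc3: +8 =24
r29=11101 pc4: +16 =40
r30=11110 pc4: +16 =56
r31=11111 pc5: +32 =88
r32=100000 pc1: +2 =90
r33=100001 pc2: +4 =94
r34=100010 pc2: +4 =98
r35=100011 pc3: +8 =106
r36=100100 pc2: +4 =110
r37=100101 pc3: +8 =118
r38=100110 pc3: +8 =126
r39=100111 pc4: +16 =142
r40=101000 pc2: +4 =146
r41=101001 pc3: +8 =154
r42=101010 pc3: +8 =162
r43=101011 pc4: +16 =178
r44=101100 pc3: +8 =186
r45=101101 pc4: +16 =202
r46=101110 pc4: +16 =218
r47=101111 pc5: +32 =250
r48=110000 pc2: +4 =254
r49=110001 pc3: +8 =262
r50=110010 pc3: +8 =270
r51=110011 pc4: +16 =286
r52=110100 pc3: +8 =294
r53=110101 pc4: +16 =310
r54=110110 pc4: +16 =326
r55=110111 pc5: +32 =358
r56=111000 pc3: +8 =366
r57=111001 pc4: +16 =382
r58=111010 pc4: +16 =398
r59=111011 pc5: +32 =430
r60=111100 pc4: +16 =446
r61=111101 pc5: +32 =478
r62=111110 pc5: +32 =510
r63=111111 pc6: +64 =574
r64=1000000 pc1: +2 =576
r65=1000001 pc2: +4 =580
r66=1000010 pc2: +4 =584
r67=1000011 pc3: +8 =592
r68=1000100 pc2: +4 =596
r69=1000101 pc3: +8 =604
r70=1000110 pc3: +8 =612
r71=1000111 pc4: +16 =628
r72=1001000 pc2: +4 =632
r73=1001001 pc3: +8 =640
r74=1001010 pc3: +8 =648
r75=1001011 pc4: +16 =664
r76=1001100 pc3: +8 =672
r77=1001101 pc4: +16 =688
r78=1001110 pc4: +16 =704
r79=1001111 pc5: +32 =736
r80=1010000 pc2: +4 =740
r81=1010001 pc3: +8 =748
r82=1010010 pc3: +8 =756
r83=1010011 pc4: +16 =772
r84=1010100 pc3: +8 =780
r85=1010101 pc4: +16 =796
r86=1010110 pc4: +16 =812
r87=1010111 pc5: +32 =844
r88=1011000 pc3: +8 =852
r89=1011001 pc4: +16 =868
r90=1011010 pc4: +16 =884
r91=1011011 pc5: +32 =916
r92=1011100 pc4: +16 =932
r93=1011101 pc5: +32 =964
r94=1011110 pc5: +32 =996
r95=1011111 pc6: +64 =1060
r96=1100000 pc2: +4 =1064
r97=1100001 pc3: +8 =1072
r98=1100010 pc3: +8 =1080
r99=1100011 pc4: +16 =1096
r100=1100100 pc3: +8 =1104
r101=1100101 pc4: +16 =1120
r102=1100110 pc4: +16 =1136
r103=1100111 pc5: +32 =1168
r104=1101000 pc3: +8 =1176
r105=1101001 pc4: +16 =1192
r106=1101010 pc4: +16 =1208
r107=1101011 pc5: +32 =1240
r108=1101100 pc4: +16 =1256
r109=1101101 pc5: +32 =1288
r110=1101110 pc5: +32 =1320
r111=1101111 pc6: +64 =1384
r112=1110000 pc3: +8 =1392
r113=1110001 pc4: +16 =1408
r114=1110010 pc4: +16 =1424
r115=1110011 pc5: +32 =1456
r116=1110100 pc4: +16 =1472
r117=1110101 pc5: +32 =1504
r118=1110110 pc5: +32 =1536
r119=1110111 pc6: +64 =1600
r120=1111000 pc4: +16 =1616
r121=1111001 pc5: +32 =1648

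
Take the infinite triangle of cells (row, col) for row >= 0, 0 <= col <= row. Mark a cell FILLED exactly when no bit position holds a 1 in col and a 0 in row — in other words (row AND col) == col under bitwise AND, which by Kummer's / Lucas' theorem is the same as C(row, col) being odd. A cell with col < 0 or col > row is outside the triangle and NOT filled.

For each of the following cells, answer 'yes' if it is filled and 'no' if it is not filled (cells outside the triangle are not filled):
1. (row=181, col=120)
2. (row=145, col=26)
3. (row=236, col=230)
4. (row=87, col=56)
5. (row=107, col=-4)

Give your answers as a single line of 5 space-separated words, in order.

(181,120): row=0b10110101, col=0b1111000, row AND col = 0b110000 = 48; 48 != 120 -> empty
(145,26): row=0b10010001, col=0b11010, row AND col = 0b10000 = 16; 16 != 26 -> empty
(236,230): row=0b11101100, col=0b11100110, row AND col = 0b11100100 = 228; 228 != 230 -> empty
(87,56): row=0b1010111, col=0b111000, row AND col = 0b10000 = 16; 16 != 56 -> empty
(107,-4): col outside [0, 107] -> not filled

Answer: no no no no no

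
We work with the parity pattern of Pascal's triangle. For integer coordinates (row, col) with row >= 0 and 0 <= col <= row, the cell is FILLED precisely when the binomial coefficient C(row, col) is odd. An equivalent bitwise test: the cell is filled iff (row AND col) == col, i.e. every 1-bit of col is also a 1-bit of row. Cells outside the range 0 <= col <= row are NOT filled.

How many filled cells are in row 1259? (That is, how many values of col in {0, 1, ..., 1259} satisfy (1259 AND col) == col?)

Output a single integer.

1259 in binary = 10011101011
popcount(1259) = number of 1-bits in 10011101011 = 7
A col c satisfies (1259 AND c) == c iff every set bit of c is also set in 1259; each of the 7 set bits of 1259 can independently be on or off in c.
count = 2^7 = 128

Answer: 128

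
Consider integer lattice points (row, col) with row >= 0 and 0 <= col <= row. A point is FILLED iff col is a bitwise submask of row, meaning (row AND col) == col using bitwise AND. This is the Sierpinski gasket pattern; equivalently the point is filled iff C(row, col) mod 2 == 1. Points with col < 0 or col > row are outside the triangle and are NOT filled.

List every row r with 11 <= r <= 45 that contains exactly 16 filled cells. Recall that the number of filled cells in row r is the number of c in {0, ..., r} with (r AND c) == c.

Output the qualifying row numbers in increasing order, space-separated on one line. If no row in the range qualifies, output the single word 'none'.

Row r has 2^popcount(r) filled cells, so we need popcount(r) = log2(16) = 4.
Scan r = 11..45 and keep those with exactly 4 one-bits:
r=11=1011 popcount=3 -> skip
r=12=1100 popcount=2 -> skip
r=13=1101 popcount=3 -> skip
r=14=1110 popcount=3 -> skip
r=15=1111 popcount=4 -> KEEP
r=16=10000 popcount=1 -> skip
r=17=10001 popcount=2 -> skip
r=18=10010 popcount=2 -> skip
r=19=10011 popcount=3 -> skip
r=20=10100 popcount=2 -> skip
r=21=10101 popcount=3 -> skip
r=22=10110 popcount=3 -> skip
r=23=10111 popcount=4 -> KEEP
r=24=11000 popcount=2 -> skip
r=25=11001 popcount=3 -> skip
r=26=11010 popcount=3 -> skip
r=27=11011 popcount=4 -> KEEP
r=28=11100 popcount=3 -> skip
r=29=11101 popcount=4 -> KEEP
r=30=11110 popcount=4 -> KEEP
r=31=11111 popcount=5 -> skip
r=32=100000 popcount=1 -> skip
r=33=100001 popcount=2 -> skip
r=34=100010 popcount=2 -> skip
r=35=100011 popcount=3 -> skip
r=36=100100 popcount=2 -> skip
r=37=100101 popcount=3 -> skip
r=38=100110 popcount=3 -> skip
r=39=100111 popcount=4 -> KEEP
r=40=101000 popcount=2 -> skip
r=41=101001 popcount=3 -> skip
r=42=101010 popcount=3 -> skip
r=43=101011 popcount=4 -> KEEP
r=44=101100 popcount=3 -> skip
r=45=101101 popcount=4 -> KEEP
Kept rows: 15 23 27 29 30 39 43 45

Answer: 15 23 27 29 30 39 43 45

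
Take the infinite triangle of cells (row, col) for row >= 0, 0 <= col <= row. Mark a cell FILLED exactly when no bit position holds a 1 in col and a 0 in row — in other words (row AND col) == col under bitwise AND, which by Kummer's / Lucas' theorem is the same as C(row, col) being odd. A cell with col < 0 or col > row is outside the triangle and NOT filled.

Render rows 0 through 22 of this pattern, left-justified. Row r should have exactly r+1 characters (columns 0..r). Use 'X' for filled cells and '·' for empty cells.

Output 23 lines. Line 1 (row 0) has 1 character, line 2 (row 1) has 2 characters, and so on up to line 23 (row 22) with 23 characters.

Answer: X
XX
X·X
XXXX
X···X
XX··XX
X·X·X·X
XXXXXXXX
X·······X
XX······XX
X·X·····X·X
XXXX····XXXX
X···X···X···X
XX··XX··XX··XX
X·X·X·X·X·X·X·X
XXXXXXXXXXXXXXXX
X···············X
XX··············XX
X·X·············X·X
XXXX············XXXX
X···X···········X···X
XX··XX··········XX··XX
X·X·X·X·········X·X·X·X

Derivation:
r0=0: X
r1=1: XX
r2=10: X·X
r3=11: XXXX
r4=100: X···X
r5=101: XX··XX
r6=110: X·X·X·X
r7=111: XXXXXXXX
r8=1000: X·······X
r9=1001: XX······XX
r10=1010: X·X·····X·X
r11=1011: XXXX····XXXX
r12=1100: X···X···X···X
r13=1101: XX··XX··XX··XX
r14=1110: X·X·X·X·X·X·X·X
r15=1111: XXXXXXXXXXXXXXXX
r16=10000: X···············X
r17=10001: XX··············XX
r18=10010: X·X·············X·X
r19=10011: XXXX············XXXX
r20=10100: X···X···········X···X
r21=10101: XX··XX··········XX··XX
r22=10110: X·X·X·X·········X·X·X·X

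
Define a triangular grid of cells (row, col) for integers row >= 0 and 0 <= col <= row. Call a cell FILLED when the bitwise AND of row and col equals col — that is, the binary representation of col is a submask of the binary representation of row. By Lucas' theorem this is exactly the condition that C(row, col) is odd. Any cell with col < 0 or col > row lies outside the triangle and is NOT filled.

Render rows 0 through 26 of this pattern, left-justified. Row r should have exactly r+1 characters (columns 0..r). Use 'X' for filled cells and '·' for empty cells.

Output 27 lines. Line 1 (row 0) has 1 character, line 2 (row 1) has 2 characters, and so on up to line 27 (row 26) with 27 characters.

r0=0: X
r1=1: XX
r2=10: X·X
r3=11: XXXX
r4=100: X···X
r5=101: XX··XX
r6=110: X·X·X·X
r7=111: XXXXXXXX
r8=1000: X·······X
r9=1001: XX······XX
r10=1010: X·X·····X·X
r11=1011: XXXX····XXXX
r12=1100: X···X···X···X
r13=1101: XX··XX··XX··XX
r14=1110: X·X·X·X·X·X·X·X
r15=1111: XXXXXXXXXXXXXXXX
r16=10000: X···············X
r17=10001: XX··············XX
r18=10010: X·X·············X·X
r19=10011: XXXX············XXXX
r20=10100: X···X···········X···X
r21=10101: XX··XX··········XX··XX
r22=10110: X·X·X·X·········X·X·X·X
r23=10111: XXXXXXXX········XXXXXXXX
r24=11000: X·······X·······X·······X
r25=11001: XX······XX······XX······XX
r26=11010: X·X·····X·X·····X·X·····X·X

Answer: X
XX
X·X
XXXX
X···X
XX··XX
X·X·X·X
XXXXXXXX
X·······X
XX······XX
X·X·····X·X
XXXX····XXXX
X···X···X···X
XX··XX··XX··XX
X·X·X·X·X·X·X·X
XXXXXXXXXXXXXXXX
X···············X
XX··············XX
X·X·············X·X
XXXX············XXXX
X···X···········X···X
XX··XX··········XX··XX
X·X·X·X·········X·X·X·X
XXXXXXXX········XXXXXXXX
X·······X·······X·······X
XX······XX······XX······XX
X·X·····X·X·····X·X·····X·X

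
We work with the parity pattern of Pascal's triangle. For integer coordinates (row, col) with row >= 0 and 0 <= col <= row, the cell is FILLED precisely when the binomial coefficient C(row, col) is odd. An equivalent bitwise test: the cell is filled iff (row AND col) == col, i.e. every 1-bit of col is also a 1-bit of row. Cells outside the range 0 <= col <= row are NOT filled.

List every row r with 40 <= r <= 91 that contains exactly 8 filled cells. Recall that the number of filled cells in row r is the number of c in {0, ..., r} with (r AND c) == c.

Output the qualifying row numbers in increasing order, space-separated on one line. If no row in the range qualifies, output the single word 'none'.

Answer: 41 42 44 49 50 52 56 67 69 70 73 74 76 81 82 84 88

Derivation:
Row r has 2^popcount(r) filled cells, so we need popcount(r) = log2(8) = 3.
Scan r = 40..91 and keep those with exactly 3 one-bits:
r=40=101000 popcount=2 -> skip
r=41=101001 popcount=3 -> KEEP
r=42=101010 popcount=3 -> KEEP
r=43=101011 popcount=4 -> skip
r=44=101100 popcount=3 -> KEEP
r=45=101101 popcount=4 -> skip
r=46=101110 popcount=4 -> skip
r=47=101111 popcount=5 -> skip
r=48=110000 popcount=2 -> skip
r=49=110001 popcount=3 -> KEEP
r=50=110010 popcount=3 -> KEEP
r=51=110011 popcount=4 -> skip
r=52=110100 popcount=3 -> KEEP
r=53=110101 popcount=4 -> skip
r=54=110110 popcount=4 -> skip
r=55=110111 popcount=5 -> skip
r=56=111000 popcount=3 -> KEEP
r=57=111001 popcount=4 -> skip
r=58=111010 popcount=4 -> skip
r=59=111011 popcount=5 -> skip
r=60=111100 popcount=4 -> skip
r=61=111101 popcount=5 -> skip
r=62=111110 popcount=5 -> skip
r=63=111111 popcount=6 -> skip
r=64=1000000 popcount=1 -> skip
r=65=1000001 popcount=2 -> skip
r=66=1000010 popcount=2 -> skip
r=67=1000011 popcount=3 -> KEEP
r=68=1000100 popcount=2 -> skip
r=69=1000101 popcount=3 -> KEEP
r=70=1000110 popcount=3 -> KEEP
r=71=1000111 popcount=4 -> skip
r=72=1001000 popcount=2 -> skip
r=73=1001001 popcount=3 -> KEEP
r=74=1001010 popcount=3 -> KEEP
r=75=1001011 popcount=4 -> skip
r=76=1001100 popcount=3 -> KEEP
r=77=1001101 popcount=4 -> skip
r=78=1001110 popcount=4 -> skip
r=79=1001111 popcount=5 -> skip
r=80=1010000 popcount=2 -> skip
r=81=1010001 popcount=3 -> KEEP
r=82=1010010 popcount=3 -> KEEP
r=83=1010011 popcount=4 -> skip
r=84=1010100 popcount=3 -> KEEP
r=85=1010101 popcount=4 -> skip
r=86=1010110 popcount=4 -> skip
r=87=1010111 popcount=5 -> skip
r=88=1011000 popcount=3 -> KEEP
r=89=1011001 popcount=4 -> skip
r=90=1011010 popcount=4 -> skip
r=91=1011011 popcount=5 -> skip
Kept rows: 41 42 44 49 50 52 56 67 69 70 73 74 76 81 82 84 88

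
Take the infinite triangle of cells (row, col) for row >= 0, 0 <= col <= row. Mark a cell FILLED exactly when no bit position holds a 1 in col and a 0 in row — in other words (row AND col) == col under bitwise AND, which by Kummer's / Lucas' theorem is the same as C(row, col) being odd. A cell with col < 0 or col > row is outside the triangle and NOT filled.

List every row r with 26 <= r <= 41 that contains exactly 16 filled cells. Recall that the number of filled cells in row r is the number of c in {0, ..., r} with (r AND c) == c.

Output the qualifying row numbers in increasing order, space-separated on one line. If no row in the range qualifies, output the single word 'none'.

Row r has 2^popcount(r) filled cells, so we need popcount(r) = log2(16) = 4.
Scan r = 26..41 and keep those with exactly 4 one-bits:
r=26=11010 popcount=3 -> skip
r=27=11011 popcount=4 -> KEEP
r=28=11100 popcount=3 -> skip
r=29=11101 popcount=4 -> KEEP
r=30=11110 popcount=4 -> KEEP
r=31=11111 popcount=5 -> skip
r=32=100000 popcount=1 -> skip
r=33=100001 popcount=2 -> skip
r=34=100010 popcount=2 -> skip
r=35=100011 popcount=3 -> skip
r=36=100100 popcount=2 -> skip
r=37=100101 popcount=3 -> skip
r=38=100110 popcount=3 -> skip
r=39=100111 popcount=4 -> KEEP
r=40=101000 popcount=2 -> skip
r=41=101001 popcount=3 -> skip
Kept rows: 27 29 30 39

Answer: 27 29 30 39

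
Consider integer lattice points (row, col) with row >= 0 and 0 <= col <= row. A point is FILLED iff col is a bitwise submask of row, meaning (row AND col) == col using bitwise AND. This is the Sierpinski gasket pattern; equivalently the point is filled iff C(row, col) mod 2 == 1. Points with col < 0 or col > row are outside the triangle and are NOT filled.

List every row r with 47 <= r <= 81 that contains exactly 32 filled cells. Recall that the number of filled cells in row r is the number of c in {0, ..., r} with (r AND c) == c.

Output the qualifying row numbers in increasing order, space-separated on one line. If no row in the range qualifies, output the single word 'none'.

Row r has 2^popcount(r) filled cells, so we need popcount(r) = log2(32) = 5.
Scan r = 47..81 and keep those with exactly 5 one-bits:
r=47=101111 popcount=5 -> KEEP
r=48=110000 popcount=2 -> skip
r=49=110001 popcount=3 -> skip
r=50=110010 popcount=3 -> skip
r=51=110011 popcount=4 -> skip
r=52=110100 popcount=3 -> skip
r=53=110101 popcount=4 -> skip
r=54=110110 popcount=4 -> skip
r=55=110111 popcount=5 -> KEEP
r=56=111000 popcount=3 -> skip
r=57=111001 popcount=4 -> skip
r=58=111010 popcount=4 -> skip
r=59=111011 popcount=5 -> KEEP
r=60=111100 popcount=4 -> skip
r=61=111101 popcount=5 -> KEEP
r=62=111110 popcount=5 -> KEEP
r=63=111111 popcount=6 -> skip
r=64=1000000 popcount=1 -> skip
r=65=1000001 popcount=2 -> skip
r=66=1000010 popcount=2 -> skip
r=67=1000011 popcount=3 -> skip
r=68=1000100 popcount=2 -> skip
r=69=1000101 popcount=3 -> skip
r=70=1000110 popcount=3 -> skip
r=71=1000111 popcount=4 -> skip
r=72=1001000 popcount=2 -> skip
r=73=1001001 popcount=3 -> skip
r=74=1001010 popcount=3 -> skip
r=75=1001011 popcount=4 -> skip
r=76=1001100 popcount=3 -> skip
r=77=1001101 popcount=4 -> skip
r=78=1001110 popcount=4 -> skip
r=79=1001111 popcount=5 -> KEEP
r=80=1010000 popcount=2 -> skip
r=81=1010001 popcount=3 -> skip
Kept rows: 47 55 59 61 62 79

Answer: 47 55 59 61 62 79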